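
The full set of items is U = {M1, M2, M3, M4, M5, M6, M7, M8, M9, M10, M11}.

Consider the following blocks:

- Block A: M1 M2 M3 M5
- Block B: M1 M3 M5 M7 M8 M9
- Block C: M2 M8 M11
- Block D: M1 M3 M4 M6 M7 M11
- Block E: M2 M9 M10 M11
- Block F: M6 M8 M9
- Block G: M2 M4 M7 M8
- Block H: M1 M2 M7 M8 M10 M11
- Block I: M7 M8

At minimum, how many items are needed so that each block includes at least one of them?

3

The 3 items {M1, M8, M9} hit every block.
No choice of 2 items meets every block, so 3 is the minimum.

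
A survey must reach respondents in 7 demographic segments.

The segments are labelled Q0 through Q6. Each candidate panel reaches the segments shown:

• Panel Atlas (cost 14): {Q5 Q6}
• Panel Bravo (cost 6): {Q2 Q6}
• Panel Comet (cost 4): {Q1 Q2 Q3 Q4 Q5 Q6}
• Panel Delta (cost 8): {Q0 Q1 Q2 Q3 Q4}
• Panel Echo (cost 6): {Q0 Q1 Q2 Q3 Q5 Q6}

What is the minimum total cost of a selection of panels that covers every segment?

Comet, Echo together cover every segment (Comet ∪ Echo = {Q0, Q1, Q2, Q3, Q4, Q5, Q6}); total cost 4 + 6 = 10.
No covering selection has total cost below 10.

10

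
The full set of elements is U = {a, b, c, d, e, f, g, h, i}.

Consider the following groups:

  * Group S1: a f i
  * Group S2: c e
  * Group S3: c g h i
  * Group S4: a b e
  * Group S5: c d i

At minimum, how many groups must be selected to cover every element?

4

S1, S3, S4, and S5 cover everything between them: the union {a, b, c, d, e, f, g, h, i} is all of U.
No 3 of the 5 groups cover everything (all 10 combinations miss at least one element), so 4 is optimal.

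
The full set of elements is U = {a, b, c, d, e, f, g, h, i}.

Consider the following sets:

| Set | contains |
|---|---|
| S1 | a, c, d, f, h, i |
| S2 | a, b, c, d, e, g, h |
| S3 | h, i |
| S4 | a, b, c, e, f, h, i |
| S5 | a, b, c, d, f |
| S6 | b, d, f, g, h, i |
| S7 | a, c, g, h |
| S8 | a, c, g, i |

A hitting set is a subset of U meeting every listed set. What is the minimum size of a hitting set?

2

The 2 elements {a, i} hit every set.
The sets S3, S5 are pairwise disjoint, so any hitting set needs a separate element for each — at least 2. Hence 2 is optimal.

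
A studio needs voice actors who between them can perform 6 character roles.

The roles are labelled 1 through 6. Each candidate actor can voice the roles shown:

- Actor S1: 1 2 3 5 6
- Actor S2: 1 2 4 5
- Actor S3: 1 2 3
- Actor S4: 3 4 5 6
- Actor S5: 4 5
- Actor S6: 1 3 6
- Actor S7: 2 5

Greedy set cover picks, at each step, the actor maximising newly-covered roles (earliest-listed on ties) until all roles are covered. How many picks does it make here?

Greedy: pick S1 (covers 5 new) → pick S2 (covers 1 new). Total picks: 2.

2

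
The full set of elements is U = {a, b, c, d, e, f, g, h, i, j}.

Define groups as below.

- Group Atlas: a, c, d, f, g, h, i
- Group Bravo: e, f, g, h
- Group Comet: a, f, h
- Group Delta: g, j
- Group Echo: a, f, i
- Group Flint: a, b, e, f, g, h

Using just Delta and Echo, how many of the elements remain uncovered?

5

Union of Delta, Echo = {a, f, g, i, j}.
Not covered: b, c, d, e, h — 5 elements.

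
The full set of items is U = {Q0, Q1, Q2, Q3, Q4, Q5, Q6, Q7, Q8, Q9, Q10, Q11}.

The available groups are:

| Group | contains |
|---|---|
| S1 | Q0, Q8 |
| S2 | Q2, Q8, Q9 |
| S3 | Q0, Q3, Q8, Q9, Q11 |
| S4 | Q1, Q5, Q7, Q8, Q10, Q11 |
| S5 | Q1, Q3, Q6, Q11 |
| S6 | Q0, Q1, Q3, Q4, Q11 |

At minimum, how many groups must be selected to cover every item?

4

S2 and S4 and S5 and S6 together: S2 ∪ S4 ∪ S5 ∪ S6 = {Q0, Q1, Q2, Q3, Q4, Q5, Q6, Q7, Q8, Q9, Q10, Q11} — every item is covered.
No 3 of the 6 groups cover everything (all 20 combinations miss at least one item), so 4 is optimal.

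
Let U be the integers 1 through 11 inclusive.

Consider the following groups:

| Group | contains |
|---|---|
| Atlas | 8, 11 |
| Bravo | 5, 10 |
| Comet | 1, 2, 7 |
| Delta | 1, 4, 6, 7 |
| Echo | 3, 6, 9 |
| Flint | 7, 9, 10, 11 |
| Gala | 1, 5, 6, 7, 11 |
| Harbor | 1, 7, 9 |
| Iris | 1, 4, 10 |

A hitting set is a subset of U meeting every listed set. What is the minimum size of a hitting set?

4

The 4 elements {3, 7, 10, 11} hit every group.
The groups Atlas, Bravo, Comet, Echo are pairwise disjoint, so any hitting set needs a separate element for each — at least 4. Hence 4 is optimal.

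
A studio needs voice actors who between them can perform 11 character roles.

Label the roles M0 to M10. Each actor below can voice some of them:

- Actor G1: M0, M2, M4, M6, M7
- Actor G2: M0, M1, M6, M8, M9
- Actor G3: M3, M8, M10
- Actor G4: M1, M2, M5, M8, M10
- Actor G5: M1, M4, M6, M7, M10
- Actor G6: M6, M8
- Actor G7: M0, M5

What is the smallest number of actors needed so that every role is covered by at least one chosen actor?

Take {G2, G3, G4, G5}. Their union is {M0, M1, M2, M3, M4, M5, M6, M7, M8, M9, M10}, which is all 11 roles.
No 3 of the 7 actors cover everything (all 35 combinations miss at least one role), so 4 is optimal.

4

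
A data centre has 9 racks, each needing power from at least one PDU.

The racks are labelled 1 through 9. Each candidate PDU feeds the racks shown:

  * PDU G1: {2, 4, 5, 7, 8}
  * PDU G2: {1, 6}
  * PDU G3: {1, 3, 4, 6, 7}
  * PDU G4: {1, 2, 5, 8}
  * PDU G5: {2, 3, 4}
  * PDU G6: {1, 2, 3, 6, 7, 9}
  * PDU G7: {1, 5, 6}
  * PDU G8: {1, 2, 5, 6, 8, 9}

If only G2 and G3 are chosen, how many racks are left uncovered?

Union of G2, G3 = {1, 3, 4, 6, 7}.
Not covered: 2, 5, 8, 9 — 4 racks.

4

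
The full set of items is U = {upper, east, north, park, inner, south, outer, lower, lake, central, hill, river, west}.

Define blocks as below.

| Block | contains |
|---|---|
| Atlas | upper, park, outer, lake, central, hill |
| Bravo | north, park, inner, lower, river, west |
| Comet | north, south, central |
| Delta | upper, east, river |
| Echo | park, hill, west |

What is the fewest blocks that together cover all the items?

4

Take {Atlas, Bravo, Comet, Delta}. Their union is {upper, east, north, park, inner, south, outer, lower, lake, central, hill, river, west}, which is all 13 items.
No 3 of the 5 blocks cover everything (all 10 combinations miss at least one item), so 4 is optimal.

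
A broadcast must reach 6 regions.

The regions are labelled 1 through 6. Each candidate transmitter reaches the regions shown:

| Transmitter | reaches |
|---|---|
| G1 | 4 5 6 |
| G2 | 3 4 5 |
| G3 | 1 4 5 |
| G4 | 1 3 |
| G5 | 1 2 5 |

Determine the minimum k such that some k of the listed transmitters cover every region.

G1 and G4 and G5 together: G1 ∪ G4 ∪ G5 = {1, 2, 3, 4, 5, 6} — every region is covered.
Only G5 contains 2, so G5 is forced; the remaining 3 regions need at least 2 more transmitters (each remaining transmitter adds at most 2) — so at least 3 transmitters are needed, and 3 is optimal.

3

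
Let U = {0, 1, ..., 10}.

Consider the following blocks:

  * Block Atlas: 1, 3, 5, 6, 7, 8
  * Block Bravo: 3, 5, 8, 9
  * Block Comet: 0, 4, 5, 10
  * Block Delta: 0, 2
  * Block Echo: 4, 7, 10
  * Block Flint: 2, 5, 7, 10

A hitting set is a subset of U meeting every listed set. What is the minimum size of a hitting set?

3

Take H = {0, 5, 10}. Each listed block contains at least one of these, so H is a hitting set of size 3.
The blocks Bravo, Delta, Echo are pairwise disjoint, so any hitting set needs a separate element for each — at least 3. Hence 3 is optimal.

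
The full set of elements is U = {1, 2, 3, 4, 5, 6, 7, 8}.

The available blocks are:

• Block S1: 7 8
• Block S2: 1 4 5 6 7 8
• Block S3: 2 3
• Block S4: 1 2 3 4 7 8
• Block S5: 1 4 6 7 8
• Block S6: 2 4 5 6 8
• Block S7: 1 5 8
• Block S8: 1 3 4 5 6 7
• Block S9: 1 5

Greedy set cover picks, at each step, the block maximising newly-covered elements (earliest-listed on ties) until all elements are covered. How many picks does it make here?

Greedy: pick S2 (covers 6 new) → pick S3 (covers 2 new). Total picks: 2.

2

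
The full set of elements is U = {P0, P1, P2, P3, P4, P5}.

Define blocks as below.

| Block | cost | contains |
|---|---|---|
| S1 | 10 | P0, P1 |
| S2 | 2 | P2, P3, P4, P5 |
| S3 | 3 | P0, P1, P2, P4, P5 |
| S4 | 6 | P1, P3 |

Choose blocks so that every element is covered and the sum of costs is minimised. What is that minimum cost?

5

S2, S3 together cover every element (S2 ∪ S3 = {P0, P1, P2, P3, P4, P5}); total cost 2 + 3 = 5.
No covering selection has total cost below 5.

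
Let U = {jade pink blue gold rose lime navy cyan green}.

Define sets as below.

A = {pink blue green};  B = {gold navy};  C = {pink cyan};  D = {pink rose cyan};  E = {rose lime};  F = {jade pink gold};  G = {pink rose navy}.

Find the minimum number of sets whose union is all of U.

A, D, E, F, and G cover everything between them: the union {jade, pink, blue, gold, rose, lime, navy, cyan, green} is all of U.
No 4 of the 7 sets cover everything (all 35 combinations miss at least one point), so 5 is optimal.

5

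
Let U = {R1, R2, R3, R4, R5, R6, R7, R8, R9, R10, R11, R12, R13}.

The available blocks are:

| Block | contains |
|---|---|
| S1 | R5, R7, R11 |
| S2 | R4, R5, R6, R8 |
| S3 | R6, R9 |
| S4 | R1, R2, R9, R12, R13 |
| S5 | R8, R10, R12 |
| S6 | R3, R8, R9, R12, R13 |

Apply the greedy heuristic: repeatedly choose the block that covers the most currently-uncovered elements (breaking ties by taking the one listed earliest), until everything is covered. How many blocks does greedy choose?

5

Greedy: pick S4 (covers 5 new) → pick S2 (covers 4 new) → pick S1 (covers 2 new) → pick S5 (covers 1 new) → pick S6 (covers 1 new). Total picks: 5.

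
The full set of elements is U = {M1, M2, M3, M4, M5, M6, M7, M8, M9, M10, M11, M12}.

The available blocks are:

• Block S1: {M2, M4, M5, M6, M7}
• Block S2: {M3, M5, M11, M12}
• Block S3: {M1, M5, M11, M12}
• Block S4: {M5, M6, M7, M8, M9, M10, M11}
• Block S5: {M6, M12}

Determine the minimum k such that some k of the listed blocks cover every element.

S1, S2, S3, and S4 cover everything between them: the union {M1, M2, M3, M4, M5, M6, M7, M8, M9, M10, M11, M12} is all of U.
Only S4 contains M8, so S4 is forced; the remaining 5 elements need at least 3 more blocks (each remaining block adds at most 2) — so at least 4 blocks are needed, and 4 is optimal.

4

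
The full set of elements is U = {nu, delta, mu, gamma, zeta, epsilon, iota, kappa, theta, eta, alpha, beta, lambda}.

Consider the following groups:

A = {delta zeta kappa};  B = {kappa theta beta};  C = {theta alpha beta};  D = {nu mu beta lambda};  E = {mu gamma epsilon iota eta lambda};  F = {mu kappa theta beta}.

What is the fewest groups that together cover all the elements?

4

Take {A, C, D, E}. Their union is {nu, delta, mu, gamma, zeta, epsilon, iota, kappa, theta, eta, alpha, beta, lambda}, which is all 13 elements.
Only D contains nu, so D is forced; the remaining 9 elements need at least 3 more groups (each remaining group adds at most 4) — so at least 4 groups are needed, and 4 is optimal.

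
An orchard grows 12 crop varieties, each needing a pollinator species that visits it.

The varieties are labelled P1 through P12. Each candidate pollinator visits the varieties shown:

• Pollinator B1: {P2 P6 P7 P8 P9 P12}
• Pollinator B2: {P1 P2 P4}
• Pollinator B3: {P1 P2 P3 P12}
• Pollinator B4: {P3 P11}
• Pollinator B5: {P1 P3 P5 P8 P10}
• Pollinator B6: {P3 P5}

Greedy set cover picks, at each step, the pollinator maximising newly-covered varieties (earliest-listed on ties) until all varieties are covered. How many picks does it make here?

Greedy: pick B1 (covers 6 new) → pick B5 (covers 4 new) → pick B2 (covers 1 new) → pick B4 (covers 1 new). Total picks: 4.

4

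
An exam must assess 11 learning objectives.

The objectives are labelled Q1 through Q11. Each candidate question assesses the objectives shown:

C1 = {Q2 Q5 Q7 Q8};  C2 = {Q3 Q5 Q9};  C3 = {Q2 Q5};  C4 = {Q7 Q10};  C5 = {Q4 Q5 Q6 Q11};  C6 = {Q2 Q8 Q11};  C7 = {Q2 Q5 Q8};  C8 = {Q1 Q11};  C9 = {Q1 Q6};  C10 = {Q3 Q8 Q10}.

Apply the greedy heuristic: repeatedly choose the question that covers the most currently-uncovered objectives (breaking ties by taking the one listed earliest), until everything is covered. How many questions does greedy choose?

Greedy: pick C1 (covers 4 new) → pick C5 (covers 3 new) → pick C2 (covers 2 new) → pick C4 (covers 1 new) → pick C8 (covers 1 new). Total picks: 5.

5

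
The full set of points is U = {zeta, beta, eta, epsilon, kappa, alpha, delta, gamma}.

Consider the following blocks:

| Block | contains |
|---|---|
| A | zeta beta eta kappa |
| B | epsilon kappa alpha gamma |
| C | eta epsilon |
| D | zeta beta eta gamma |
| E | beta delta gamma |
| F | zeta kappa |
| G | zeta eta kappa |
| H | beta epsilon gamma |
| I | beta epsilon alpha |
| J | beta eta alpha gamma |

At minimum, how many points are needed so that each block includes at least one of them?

3

Take T = {epsilon, kappa, gamma}. Each listed block contains at least one of these, so T is a hitting set of size 3.
The blocks C, E, F are pairwise disjoint, so any hitting set needs a separate point for each — at least 3. Hence 3 is optimal.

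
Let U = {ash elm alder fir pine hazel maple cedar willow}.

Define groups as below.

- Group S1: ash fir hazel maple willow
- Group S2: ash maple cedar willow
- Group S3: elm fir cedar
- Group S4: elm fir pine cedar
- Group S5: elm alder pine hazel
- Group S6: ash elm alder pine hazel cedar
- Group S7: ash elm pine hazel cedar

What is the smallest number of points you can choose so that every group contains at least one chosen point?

H = {elm, maple} meets every group (each contains at least one member of H), and |H| = 2.
The groups S2, S5 are pairwise disjoint, so any hitting set needs a separate point for each — at least 2. Hence 2 is optimal.

2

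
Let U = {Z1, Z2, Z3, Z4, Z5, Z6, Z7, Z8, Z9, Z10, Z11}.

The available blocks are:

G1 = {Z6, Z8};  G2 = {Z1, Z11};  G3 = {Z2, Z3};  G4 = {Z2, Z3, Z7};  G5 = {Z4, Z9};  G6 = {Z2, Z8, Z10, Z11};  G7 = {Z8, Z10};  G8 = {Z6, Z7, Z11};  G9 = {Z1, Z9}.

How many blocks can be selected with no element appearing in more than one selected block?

4

G3, G5, G7, G8 are pairwise disjoint (G3={Z2,Z3}; G5={Z4,Z9}; G7={Z8,Z10}; G8={Z6,Z7,Z11}).
Every remaining block overlaps one of these, and no 5 of the listed blocks are pairwise disjoint, so 4 is the maximum.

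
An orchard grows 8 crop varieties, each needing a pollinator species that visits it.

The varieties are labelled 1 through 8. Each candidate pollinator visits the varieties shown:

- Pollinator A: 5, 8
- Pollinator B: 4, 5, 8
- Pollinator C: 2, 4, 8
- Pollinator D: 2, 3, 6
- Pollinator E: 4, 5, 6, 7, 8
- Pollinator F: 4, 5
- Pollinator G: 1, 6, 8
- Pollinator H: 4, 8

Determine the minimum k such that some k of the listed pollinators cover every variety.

3

D and E and G together: D ∪ E ∪ G = {1, 2, 3, 4, 5, 6, 7, 8} — every variety is covered.
Only G contains 1, so G is forced; the remaining 5 varieties need at least 2 more pollinators (each remaining pollinator adds at most 3) — so at least 3 pollinators are needed, and 3 is optimal.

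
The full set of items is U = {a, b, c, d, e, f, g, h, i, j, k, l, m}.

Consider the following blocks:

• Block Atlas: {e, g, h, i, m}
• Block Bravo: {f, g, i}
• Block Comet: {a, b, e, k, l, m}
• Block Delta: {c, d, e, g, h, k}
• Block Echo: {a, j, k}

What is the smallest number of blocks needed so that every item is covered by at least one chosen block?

4

Take {Bravo, Comet, Delta, Echo}. Their union is {a, b, c, d, e, f, g, h, i, j, k, l, m}, which is all 13 items.
No 3 of the 5 blocks cover everything (all 10 combinations miss at least one item), so 4 is optimal.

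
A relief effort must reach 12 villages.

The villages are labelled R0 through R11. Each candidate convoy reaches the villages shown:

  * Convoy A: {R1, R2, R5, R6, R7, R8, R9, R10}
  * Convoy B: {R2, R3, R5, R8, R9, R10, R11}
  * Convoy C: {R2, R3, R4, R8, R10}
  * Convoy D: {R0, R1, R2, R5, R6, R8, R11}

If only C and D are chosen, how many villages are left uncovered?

Union of C, D = {R0, R1, R2, R3, R4, R5, R6, R8, R10, R11}.
Not covered: R7, R9 — 2 villages.

2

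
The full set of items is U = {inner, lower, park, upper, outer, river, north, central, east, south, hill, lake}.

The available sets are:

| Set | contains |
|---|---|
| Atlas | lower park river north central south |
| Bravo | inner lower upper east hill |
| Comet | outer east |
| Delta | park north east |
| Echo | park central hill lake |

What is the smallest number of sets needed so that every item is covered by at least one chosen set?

Atlas, Bravo, Comet, and Echo cover everything between them: the union {inner, lower, park, upper, outer, river, north, central, east, south, hill, lake} is all of U.
No 3 of the 5 sets cover everything (all 10 combinations miss at least one item), so 4 is optimal.

4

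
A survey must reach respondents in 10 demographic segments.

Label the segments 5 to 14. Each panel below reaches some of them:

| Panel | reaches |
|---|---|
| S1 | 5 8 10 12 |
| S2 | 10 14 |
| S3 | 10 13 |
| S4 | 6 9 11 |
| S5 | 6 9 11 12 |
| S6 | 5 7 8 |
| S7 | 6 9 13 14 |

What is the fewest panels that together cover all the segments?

S1 and S5 and S6 and S7 together: S1 ∪ S5 ∪ S6 ∪ S7 = {5, 6, 7, 8, 9, 10, 11, 12, 13, 14} — every segment is covered.
No 3 of the 7 panels cover everything (all 35 combinations miss at least one segment), so 4 is optimal.

4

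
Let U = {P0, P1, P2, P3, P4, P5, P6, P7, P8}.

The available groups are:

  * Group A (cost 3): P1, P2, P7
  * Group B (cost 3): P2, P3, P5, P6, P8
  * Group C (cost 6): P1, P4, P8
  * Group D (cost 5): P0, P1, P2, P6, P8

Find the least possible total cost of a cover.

17

A, B, C, D together cover every item (A ∪ B ∪ C ∪ D = {P0, P1, P2, P3, P4, P5, P6, P7, P8}); total cost 3 + 3 + 6 + 5 = 17.
No covering selection has total cost below 17.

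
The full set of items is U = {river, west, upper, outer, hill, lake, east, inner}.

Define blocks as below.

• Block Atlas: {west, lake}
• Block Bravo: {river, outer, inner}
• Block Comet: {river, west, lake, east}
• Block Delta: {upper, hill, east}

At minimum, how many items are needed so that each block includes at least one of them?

The 3 items {river, hill, lake} hit every block.
The blocks Atlas, Bravo, Delta are pairwise disjoint, so any hitting set needs a separate item for each — at least 3. Hence 3 is optimal.

3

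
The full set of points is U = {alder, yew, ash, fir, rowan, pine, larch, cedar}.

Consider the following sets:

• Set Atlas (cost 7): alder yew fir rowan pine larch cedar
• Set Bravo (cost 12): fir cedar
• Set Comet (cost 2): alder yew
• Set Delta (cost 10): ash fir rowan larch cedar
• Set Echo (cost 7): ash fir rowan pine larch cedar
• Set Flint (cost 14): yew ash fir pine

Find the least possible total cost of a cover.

9

Comet, Echo together cover every point (Comet ∪ Echo = {alder, yew, ash, fir, rowan, pine, larch, cedar}); total cost 2 + 7 = 9.
The greedy pick Atlas, Echo costs 14; no covering selection beats 9.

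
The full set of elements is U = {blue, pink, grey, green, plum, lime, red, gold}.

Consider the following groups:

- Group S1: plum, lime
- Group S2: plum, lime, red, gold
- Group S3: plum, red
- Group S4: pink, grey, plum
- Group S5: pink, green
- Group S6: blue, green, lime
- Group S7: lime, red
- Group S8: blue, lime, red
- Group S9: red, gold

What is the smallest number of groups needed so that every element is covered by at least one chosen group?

3

Take {S4, S6, S9}. Their union is {blue, pink, grey, green, plum, lime, red, gold}, which is all 8 elements.
Only S4 contains grey, so S4 is forced; the remaining 5 elements need at least 2 more groups (each remaining group adds at most 3) — so at least 3 groups are needed, and 3 is optimal.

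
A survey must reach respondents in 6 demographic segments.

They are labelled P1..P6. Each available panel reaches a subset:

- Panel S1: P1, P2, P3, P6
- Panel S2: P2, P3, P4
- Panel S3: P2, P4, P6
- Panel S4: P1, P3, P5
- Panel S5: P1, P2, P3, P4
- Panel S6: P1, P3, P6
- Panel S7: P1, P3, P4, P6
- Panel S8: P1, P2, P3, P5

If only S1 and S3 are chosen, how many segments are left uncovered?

1

Union of S1, S3 = {P1, P2, P3, P4, P6}.
Not covered: P5 — 1 segment.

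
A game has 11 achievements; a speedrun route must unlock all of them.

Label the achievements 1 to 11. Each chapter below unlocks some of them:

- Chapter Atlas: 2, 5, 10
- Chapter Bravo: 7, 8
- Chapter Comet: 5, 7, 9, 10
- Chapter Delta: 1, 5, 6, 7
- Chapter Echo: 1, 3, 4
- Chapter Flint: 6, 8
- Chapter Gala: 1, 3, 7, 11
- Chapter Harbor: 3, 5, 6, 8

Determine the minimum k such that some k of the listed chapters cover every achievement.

Take {Atlas, Comet, Echo, Gala, Harbor}. Their union is {1, 2, 3, 4, 5, 6, 7, 8, 9, 10, 11}, which is all 11 achievements.
No 4 of the 8 chapters cover everything (all 70 combinations miss at least one achievement), so 5 is optimal.

5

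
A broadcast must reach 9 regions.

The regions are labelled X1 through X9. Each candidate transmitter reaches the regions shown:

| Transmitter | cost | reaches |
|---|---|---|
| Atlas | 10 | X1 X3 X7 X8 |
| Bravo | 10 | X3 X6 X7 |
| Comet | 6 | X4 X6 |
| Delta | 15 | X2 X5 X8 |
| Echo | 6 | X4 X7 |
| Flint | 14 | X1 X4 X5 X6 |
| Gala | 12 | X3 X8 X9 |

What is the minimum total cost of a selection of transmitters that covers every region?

43

Atlas, Comet, Delta, Gala together cover every region (Atlas ∪ Comet ∪ Delta ∪ Gala = {X1, X2, X3, X4, X5, X6, X7, X8, X9}); total cost 10 + 6 + 15 + 12 = 43.
No covering selection has total cost below 43.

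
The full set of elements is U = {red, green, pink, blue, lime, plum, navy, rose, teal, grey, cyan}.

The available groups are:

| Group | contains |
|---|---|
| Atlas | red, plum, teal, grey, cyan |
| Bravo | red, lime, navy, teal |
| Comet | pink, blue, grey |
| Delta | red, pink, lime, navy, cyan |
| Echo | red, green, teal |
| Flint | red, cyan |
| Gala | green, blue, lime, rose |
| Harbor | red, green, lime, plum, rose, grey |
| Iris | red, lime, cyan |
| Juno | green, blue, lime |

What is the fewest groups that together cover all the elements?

Atlas and Delta and Gala together: Atlas ∪ Delta ∪ Gala = {red, green, pink, blue, lime, plum, navy, rose, teal, grey, cyan} — every element is covered.
No 2 of the 10 groups cover everything (all 45 combinations miss at least one element), so 3 is optimal.

3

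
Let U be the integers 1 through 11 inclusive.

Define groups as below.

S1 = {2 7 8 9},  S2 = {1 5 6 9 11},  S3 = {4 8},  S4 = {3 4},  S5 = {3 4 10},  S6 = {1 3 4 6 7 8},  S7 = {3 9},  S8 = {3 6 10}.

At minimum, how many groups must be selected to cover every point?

3

Take {S1, S2, S5}. Their union is {1, 2, 3, 4, 5, 6, 7, 8, 9, 10, 11}, which is all 11 points.
Only S1 contains 2, so S1 is forced; the remaining 7 points need at least 2 more groups (each remaining group adds at most 4) — so at least 3 groups are needed, and 3 is optimal.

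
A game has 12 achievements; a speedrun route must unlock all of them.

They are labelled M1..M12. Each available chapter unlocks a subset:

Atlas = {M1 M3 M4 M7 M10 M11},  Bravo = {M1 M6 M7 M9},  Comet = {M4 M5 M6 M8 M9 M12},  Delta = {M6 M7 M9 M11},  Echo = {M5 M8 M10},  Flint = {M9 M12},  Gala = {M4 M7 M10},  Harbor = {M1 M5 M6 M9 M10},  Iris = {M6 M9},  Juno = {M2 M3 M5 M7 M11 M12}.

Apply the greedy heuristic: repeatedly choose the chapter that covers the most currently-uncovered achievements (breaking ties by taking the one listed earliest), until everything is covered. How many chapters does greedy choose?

3

Greedy: pick Atlas (covers 6 new) → pick Comet (covers 5 new) → pick Juno (covers 1 new). Total picks: 3.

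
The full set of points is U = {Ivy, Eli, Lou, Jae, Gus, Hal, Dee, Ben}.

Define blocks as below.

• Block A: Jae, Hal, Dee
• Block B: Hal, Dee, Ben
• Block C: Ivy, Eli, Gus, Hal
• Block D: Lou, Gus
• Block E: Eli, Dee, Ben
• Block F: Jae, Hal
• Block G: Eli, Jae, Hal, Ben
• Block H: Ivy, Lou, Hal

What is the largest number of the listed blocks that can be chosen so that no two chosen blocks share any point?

3

D, E, F are pairwise disjoint (D={Lou,Gus}; E={Eli,Dee,Ben}; F={Jae,Hal}).
Every remaining block overlaps one of these, and no 4 of the listed blocks are pairwise disjoint, so 3 is the maximum.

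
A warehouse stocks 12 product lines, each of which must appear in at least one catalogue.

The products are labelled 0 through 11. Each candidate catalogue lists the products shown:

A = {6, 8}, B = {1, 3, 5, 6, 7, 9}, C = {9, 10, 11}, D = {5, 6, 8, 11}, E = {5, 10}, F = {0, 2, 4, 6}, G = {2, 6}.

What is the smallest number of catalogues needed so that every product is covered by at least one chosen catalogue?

4

Take {B, C, D, F}. Their union is {0, 1, 2, 3, 4, 5, 6, 7, 8, 9, 10, 11}, which is all 12 products.
No 3 of the 7 catalogues cover everything (all 35 combinations miss at least one product), so 4 is optimal.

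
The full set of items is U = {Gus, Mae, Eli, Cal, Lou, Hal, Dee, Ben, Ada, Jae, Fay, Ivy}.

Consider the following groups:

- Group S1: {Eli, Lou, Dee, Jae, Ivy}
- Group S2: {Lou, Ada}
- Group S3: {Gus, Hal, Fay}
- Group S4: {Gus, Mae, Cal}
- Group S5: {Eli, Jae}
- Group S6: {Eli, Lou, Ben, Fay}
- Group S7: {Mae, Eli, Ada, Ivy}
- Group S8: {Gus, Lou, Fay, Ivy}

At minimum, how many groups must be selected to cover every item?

S1, S2, S3, S4, and S6 cover everything between them: the union {Gus, Mae, Eli, Cal, Lou, Hal, Dee, Ben, Ada, Jae, Fay, Ivy} is all of U.
No 4 of the 8 groups cover everything (all 70 combinations miss at least one item), so 5 is optimal.

5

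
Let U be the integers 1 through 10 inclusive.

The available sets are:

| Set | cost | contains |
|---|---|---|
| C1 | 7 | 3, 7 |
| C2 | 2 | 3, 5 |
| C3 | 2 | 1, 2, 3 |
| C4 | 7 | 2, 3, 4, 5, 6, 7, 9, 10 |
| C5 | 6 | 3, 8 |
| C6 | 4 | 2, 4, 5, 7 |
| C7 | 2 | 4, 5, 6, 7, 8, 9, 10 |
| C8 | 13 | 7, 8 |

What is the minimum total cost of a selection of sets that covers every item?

C3, C7 together cover every item (C3 ∪ C7 = {1, 2, 3, 4, 5, 6, 7, 8, 9, 10}); total cost 2 + 2 = 4.
No covering selection has total cost below 4.

4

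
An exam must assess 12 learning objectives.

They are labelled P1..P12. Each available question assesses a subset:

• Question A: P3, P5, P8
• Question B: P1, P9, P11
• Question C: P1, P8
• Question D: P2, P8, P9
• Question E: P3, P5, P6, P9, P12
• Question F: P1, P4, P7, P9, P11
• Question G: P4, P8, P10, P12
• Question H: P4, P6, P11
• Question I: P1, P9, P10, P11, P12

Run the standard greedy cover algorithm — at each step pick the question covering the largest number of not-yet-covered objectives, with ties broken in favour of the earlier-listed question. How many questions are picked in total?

Greedy: pick E (covers 5 new) → pick F (covers 4 new) → pick D (covers 2 new) → pick G (covers 1 new). Total picks: 4.

4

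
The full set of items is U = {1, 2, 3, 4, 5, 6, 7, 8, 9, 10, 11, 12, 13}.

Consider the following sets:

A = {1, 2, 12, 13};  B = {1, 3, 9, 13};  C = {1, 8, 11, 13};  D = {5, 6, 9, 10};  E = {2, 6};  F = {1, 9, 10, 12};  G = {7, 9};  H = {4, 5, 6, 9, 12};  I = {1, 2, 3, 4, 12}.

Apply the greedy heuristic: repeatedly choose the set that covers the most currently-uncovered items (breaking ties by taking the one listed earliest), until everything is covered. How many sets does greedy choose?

Greedy: pick H (covers 5 new) → pick C (covers 4 new) → pick I (covers 2 new) → pick D (covers 1 new) → pick G (covers 1 new). Total picks: 5.
(The true minimum cover uses only 4 sets, so greedy is not optimal here.)

5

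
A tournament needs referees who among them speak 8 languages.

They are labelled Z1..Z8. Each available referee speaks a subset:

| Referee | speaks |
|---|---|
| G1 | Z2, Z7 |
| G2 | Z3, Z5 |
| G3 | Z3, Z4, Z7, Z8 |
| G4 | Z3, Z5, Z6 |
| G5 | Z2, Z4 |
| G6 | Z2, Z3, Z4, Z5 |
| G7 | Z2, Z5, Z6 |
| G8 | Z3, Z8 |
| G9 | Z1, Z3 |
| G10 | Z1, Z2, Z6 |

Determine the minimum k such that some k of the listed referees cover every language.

3

G3 and G4 and G10 together: G3 ∪ G4 ∪ G10 = {Z1, Z2, Z3, Z4, Z5, Z6, Z7, Z8} — every language is covered.
No 2 of the 10 referees cover everything (all 45 combinations miss at least one language), so 3 is optimal.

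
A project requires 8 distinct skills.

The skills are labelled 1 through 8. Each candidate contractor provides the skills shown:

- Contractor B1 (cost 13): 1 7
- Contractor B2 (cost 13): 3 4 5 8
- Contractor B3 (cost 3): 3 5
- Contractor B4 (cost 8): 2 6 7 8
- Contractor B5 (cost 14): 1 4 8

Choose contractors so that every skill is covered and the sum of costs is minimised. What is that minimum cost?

25

B3, B4, B5 together cover every skill (B3 ∪ B4 ∪ B5 = {1, 2, 3, 4, 5, 6, 7, 8}); total cost 3 + 8 + 14 = 25.
No covering selection has total cost below 25.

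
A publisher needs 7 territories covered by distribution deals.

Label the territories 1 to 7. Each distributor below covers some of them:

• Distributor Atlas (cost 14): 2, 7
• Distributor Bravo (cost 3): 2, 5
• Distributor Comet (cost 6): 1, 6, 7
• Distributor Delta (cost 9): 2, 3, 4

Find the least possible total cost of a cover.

Bravo, Comet, Delta together cover every territory (Bravo ∪ Comet ∪ Delta = {1, 2, 3, 4, 5, 6, 7}); total cost 3 + 6 + 9 = 18.
No covering selection has total cost below 18.

18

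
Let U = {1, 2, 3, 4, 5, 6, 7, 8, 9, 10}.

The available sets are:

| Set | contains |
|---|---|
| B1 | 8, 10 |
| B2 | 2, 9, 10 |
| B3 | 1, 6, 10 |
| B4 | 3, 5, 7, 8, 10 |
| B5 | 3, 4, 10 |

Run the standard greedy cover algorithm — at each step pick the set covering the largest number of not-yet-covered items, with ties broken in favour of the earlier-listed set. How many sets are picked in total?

4

Greedy: pick B4 (covers 5 new) → pick B2 (covers 2 new) → pick B3 (covers 2 new) → pick B5 (covers 1 new). Total picks: 4.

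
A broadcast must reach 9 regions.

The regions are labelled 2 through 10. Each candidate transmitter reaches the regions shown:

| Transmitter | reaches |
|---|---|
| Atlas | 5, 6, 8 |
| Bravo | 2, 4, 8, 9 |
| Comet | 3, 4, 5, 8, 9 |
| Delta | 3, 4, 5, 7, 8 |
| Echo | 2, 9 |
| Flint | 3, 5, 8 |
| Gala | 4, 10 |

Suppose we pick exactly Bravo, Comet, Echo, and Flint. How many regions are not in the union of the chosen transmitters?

3

Union of Bravo, Comet, Echo, Flint = {2, 3, 4, 5, 8, 9}.
Not covered: 6, 7, 10 — 3 regions.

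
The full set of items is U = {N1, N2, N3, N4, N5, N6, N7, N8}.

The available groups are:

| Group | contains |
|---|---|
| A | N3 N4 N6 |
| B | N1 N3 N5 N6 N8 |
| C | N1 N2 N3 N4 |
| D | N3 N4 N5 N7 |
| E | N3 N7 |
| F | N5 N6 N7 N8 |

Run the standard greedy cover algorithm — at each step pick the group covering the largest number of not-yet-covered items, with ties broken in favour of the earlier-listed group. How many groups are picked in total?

Greedy: pick B (covers 5 new) → pick C (covers 2 new) → pick D (covers 1 new). Total picks: 3.
(The true minimum cover uses only 2 groups, so greedy is not optimal here.)

3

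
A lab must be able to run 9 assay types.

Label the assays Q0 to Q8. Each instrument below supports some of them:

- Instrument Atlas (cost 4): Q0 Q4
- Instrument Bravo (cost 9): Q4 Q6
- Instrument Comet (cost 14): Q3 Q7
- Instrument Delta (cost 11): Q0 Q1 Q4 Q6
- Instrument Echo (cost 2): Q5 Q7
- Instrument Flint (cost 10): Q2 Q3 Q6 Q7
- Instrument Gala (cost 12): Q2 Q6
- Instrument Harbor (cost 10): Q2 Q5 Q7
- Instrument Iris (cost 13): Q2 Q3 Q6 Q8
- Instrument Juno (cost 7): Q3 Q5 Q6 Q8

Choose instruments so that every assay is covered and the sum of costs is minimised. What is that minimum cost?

Delta, Echo, Iris together cover every assay (Delta ∪ Echo ∪ Iris = {Q0, Q1, Q2, Q3, Q4, Q5, Q6, Q7, Q8}); total cost 11 + 2 + 13 = 26.
The greedy pick Echo, Atlas, Juno, Flint, Delta costs 34; no covering selection beats 26.

26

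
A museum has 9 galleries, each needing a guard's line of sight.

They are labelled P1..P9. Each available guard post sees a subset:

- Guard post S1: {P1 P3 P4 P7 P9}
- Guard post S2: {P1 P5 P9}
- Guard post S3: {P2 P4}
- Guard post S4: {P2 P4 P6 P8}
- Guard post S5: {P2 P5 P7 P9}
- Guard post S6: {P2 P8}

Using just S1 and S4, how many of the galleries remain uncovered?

Union of S1, S4 = {P1, P2, P3, P4, P6, P7, P8, P9}.
Not covered: P5 — 1 gallery.

1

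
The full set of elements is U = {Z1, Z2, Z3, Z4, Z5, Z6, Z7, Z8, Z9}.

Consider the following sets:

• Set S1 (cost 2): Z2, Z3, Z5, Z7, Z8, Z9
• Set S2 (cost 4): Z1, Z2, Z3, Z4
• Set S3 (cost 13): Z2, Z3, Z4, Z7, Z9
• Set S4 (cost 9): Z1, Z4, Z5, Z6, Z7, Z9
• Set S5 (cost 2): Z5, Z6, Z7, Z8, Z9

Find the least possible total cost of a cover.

S2, S5 together cover every element (S2 ∪ S5 = {Z1, Z2, Z3, Z4, Z5, Z6, Z7, Z8, Z9}); total cost 4 + 2 = 6.
The greedy pick S1, S2, S5 costs 8; no covering selection beats 6.

6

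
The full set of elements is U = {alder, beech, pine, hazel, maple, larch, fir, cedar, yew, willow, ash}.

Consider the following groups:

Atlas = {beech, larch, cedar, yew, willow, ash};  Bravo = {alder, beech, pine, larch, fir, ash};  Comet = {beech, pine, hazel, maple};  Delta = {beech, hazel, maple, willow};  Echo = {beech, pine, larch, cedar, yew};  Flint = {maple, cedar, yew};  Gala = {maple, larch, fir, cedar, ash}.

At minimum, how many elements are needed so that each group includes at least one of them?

Take H = {maple, larch}. Each listed group contains at least one of these, so H is a hitting set of size 2.
The groups Bravo, Flint are pairwise disjoint, so any hitting set needs a separate element for each — at least 2. Hence 2 is optimal.

2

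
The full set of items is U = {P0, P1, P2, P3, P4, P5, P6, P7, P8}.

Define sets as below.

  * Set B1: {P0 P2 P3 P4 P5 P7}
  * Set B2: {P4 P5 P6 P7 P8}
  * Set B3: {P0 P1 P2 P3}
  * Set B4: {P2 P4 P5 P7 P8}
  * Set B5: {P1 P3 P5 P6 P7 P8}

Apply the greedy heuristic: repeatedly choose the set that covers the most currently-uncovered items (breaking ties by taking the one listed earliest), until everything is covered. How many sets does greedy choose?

2

Greedy: pick B1 (covers 6 new) → pick B5 (covers 3 new). Total picks: 2.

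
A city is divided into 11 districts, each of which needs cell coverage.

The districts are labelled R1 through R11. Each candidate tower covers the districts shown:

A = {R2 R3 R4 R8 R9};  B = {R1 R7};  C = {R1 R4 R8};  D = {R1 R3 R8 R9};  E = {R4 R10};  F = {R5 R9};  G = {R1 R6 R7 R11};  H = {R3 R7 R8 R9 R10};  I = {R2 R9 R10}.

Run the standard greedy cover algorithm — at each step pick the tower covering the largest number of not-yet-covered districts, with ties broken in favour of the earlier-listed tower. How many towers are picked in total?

Greedy: pick A (covers 5 new) → pick G (covers 4 new) → pick E (covers 1 new) → pick F (covers 1 new). Total picks: 4.

4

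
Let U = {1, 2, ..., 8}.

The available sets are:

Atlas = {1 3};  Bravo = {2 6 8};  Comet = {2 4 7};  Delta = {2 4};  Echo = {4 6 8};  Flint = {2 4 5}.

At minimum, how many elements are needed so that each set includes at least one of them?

Take H = {2, 3, 6}. Each listed set contains at least one of these, so H is a hitting set of size 3.
No choice of 2 elements meets every set, so 3 is the minimum.

3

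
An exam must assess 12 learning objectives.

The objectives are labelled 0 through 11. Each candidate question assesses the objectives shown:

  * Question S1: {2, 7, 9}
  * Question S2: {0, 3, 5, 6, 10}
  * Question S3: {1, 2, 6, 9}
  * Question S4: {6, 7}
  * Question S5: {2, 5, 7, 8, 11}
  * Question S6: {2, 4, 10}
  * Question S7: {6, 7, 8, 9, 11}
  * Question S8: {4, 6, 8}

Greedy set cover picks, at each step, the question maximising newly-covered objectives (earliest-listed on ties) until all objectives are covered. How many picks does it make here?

Greedy: pick S2 (covers 5 new) → pick S5 (covers 4 new) → pick S3 (covers 2 new) → pick S6 (covers 1 new). Total picks: 4.

4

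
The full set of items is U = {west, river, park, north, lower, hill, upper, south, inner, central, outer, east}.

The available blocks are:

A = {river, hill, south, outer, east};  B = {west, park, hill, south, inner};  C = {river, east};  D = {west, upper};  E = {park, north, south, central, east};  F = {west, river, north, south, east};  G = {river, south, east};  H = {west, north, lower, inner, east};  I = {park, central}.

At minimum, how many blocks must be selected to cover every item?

A and D and H and I together: A ∪ D ∪ H ∪ I = {west, river, park, north, lower, hill, upper, south, inner, central, outer, east} — every item is covered.
No 3 of the 9 blocks cover everything (all 84 combinations miss at least one item), so 4 is optimal.

4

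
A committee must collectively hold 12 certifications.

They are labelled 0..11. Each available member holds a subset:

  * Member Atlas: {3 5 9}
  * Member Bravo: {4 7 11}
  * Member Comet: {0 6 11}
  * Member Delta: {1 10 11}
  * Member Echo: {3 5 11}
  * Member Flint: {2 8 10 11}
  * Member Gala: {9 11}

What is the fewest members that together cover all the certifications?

Take {Atlas, Bravo, Comet, Delta, Flint}. Their union is {0, 1, 2, 3, 4, 5, 6, 7, 8, 9, 10, 11}, which is all 12 certifications.
No 4 of the 7 members cover everything (all 35 combinations miss at least one certification), so 5 is optimal.

5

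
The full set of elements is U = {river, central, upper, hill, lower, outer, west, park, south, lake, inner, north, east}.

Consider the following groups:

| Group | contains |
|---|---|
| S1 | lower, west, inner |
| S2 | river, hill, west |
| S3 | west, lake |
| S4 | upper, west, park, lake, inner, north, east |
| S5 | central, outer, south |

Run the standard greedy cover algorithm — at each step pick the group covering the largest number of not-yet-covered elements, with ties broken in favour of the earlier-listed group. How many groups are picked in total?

4

Greedy: pick S4 (covers 7 new) → pick S5 (covers 3 new) → pick S2 (covers 2 new) → pick S1 (covers 1 new). Total picks: 4.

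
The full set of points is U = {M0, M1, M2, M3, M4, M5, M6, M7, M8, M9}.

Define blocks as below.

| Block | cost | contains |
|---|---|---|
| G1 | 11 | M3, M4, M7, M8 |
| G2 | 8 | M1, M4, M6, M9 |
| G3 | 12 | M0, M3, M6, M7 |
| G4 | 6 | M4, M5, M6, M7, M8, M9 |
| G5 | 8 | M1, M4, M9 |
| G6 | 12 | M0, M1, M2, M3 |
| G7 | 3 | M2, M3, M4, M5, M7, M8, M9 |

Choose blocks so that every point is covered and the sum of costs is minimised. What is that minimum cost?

G4, G6 together cover every point (G4 ∪ G6 = {M0, M1, M2, M3, M4, M5, M6, M7, M8, M9}); total cost 6 + 12 = 18.
The greedy pick G7, G2, G3 costs 23; no covering selection beats 18.

18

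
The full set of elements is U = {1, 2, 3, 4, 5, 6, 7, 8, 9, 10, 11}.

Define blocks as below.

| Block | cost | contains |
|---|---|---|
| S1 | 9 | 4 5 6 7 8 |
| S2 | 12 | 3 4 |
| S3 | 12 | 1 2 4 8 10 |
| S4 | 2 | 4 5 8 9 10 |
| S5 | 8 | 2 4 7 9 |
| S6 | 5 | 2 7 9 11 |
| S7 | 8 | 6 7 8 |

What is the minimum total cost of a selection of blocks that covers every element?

38

S1, S2, S3, S6 together cover every element (S1 ∪ S2 ∪ S3 ∪ S6 = {1, 2, 3, 4, 5, 6, 7, 8, 9, 10, 11}); total cost 9 + 12 + 12 + 5 = 38.
The greedy pick S4, S6, S7, S2, S3 costs 39; no covering selection beats 38.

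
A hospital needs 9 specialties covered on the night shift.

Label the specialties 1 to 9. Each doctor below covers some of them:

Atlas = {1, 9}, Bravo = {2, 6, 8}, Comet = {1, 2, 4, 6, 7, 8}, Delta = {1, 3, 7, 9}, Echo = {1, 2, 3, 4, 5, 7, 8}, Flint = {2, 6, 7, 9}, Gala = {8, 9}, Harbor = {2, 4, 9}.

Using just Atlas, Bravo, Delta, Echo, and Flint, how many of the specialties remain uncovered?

Union of Atlas, Bravo, Delta, Echo, Flint = {1, 2, 3, 4, 5, 6, 7, 8, 9} — that's every specialty, so 0 are uncovered.

0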